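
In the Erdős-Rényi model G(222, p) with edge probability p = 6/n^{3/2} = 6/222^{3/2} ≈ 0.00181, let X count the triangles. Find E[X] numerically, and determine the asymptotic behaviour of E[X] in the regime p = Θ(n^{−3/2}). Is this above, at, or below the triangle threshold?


Number of potential triangles: C(222, 3) = 1798940.
Each occurs with probability p³ ≈ (0.00181)³ ≈ 5.96850e-09.
By linearity: E[X] = C(222, 3)·p³ ≈ 1798940 · 5.96850e-09 ≈ 0.011.
Since α = 3/2 > 1, p = c/n^{3/2} = o(1/n) is below the triangle threshold p ~ 1/n. Asymptotically E[X] ~ (c³/6)·n^{3(1−α)} = (6³/6)·n^{-1.5} → 0, so by Markov's inequality G has no triangles w.h.p.

E[X] ≈ 0.011; in regime p = Θ(1/n^{3/2}) E[X] tends to 0 (below the triangle threshold p ~ 1/n).


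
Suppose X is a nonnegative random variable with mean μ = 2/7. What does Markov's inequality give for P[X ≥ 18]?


μ = E[X] = 2/7, a = 18.
Markov: P[X ≥ 18] ≤ μ/a = (2/7)/18 = 1/63.
Numerically: ≈ 0.015873.
(Since a = 18 > μ = 0.285714, the bound 1/63 is < 1 and informative.)

P[X ≥ 18] ≤ 1/63 ≈ 0.015873.


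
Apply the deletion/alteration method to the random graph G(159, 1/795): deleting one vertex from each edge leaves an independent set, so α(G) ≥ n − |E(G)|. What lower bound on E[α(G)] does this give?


E[|E(G)|] = C(159, 2)·p = 12561 · (1/795) = 79/5.
E[α(G)] ≥ n − E[|E(G)|] = 159 − 79/5 = 716/5.
Numerically: ≈ 143.200.
(This is only a lower bound; the true E[α(G)] may be larger.)

E[α(G)] ≥ 716/5 ≈ 143.200.


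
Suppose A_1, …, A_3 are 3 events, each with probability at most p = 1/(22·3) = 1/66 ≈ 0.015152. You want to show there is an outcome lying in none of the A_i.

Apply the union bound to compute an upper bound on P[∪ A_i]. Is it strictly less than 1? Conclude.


Union bound: P[∪_{i=1}^{3} A_i] ≤ Σ_i P[A_i] ≤ 3·p = 3·(1/66) = 1/22.
Numerically: 1/22 ≈ 0.045455.
Is 1/22 < 1? YES.
Since P[∪ A_i] ≤ 1/22 < 1, the complement has P[∩ A_i^c] ≥ 1 − 1/22 = 21/22 > 0, so some outcome avoids every A_i.

3·p = 1/22 ≈ 0.045455; existence CERTIFIED by the union bound.


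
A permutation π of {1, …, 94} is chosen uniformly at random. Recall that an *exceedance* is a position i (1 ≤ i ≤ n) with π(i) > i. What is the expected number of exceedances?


Write X = Σ_{i=1}^{94} X_i, where X_i = 1_{π(i) > i}.
For each fixed i, π(i) is uniform over {1, …, 94} (marginal of a uniform permutation), so P[π(i) > i] = (n − i)/n. Summing: Σ_{i=1}^{94} (n − i)/n = (0 + 1 + … + 93)/94 = 94(94 − 1)/(2·94) = (94 − 1)/2.
Hence E[X] = Σ_{i=1}^{94} (94 − i)/94 = 93/2 ≈ 46.50000.

E[X] = 93/2 = 46.50000.


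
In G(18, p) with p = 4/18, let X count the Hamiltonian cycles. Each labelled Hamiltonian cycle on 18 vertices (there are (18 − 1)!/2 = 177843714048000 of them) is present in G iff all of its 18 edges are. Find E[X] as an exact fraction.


K_18 has (18 − 1)!/2 = 177843714048000 labelled Hamiltonian cycles.
For each such Hamiltonian cycle H, let X_H = 1 if all 18 edges of H are present in G. Then P[X_H = 1] = p^{18} = (2/9)^{18} = 262144/150094635296999121.
By linearity: E[X] = Σ_H E[X_H] = 177843714048000 · p^{18} = 177843714048000 · 262144/150094635296999121 = 63951526166528000/205891132094649.
Numerically: E[X] ≈ 310.61.

E[X] = 177843714048000 · (2/9)^{18} = 63951526166528000/205891132094649 ≈ 310.61.


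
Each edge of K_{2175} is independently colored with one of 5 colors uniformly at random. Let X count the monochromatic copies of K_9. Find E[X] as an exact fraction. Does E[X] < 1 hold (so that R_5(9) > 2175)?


E[X] = C(2175, 9) · 5^{1 − 36} = 2952382442121838483046575 · 5^{−35} = 2952382442121838483046575/2910383045673370361328125.
As a reduced fraction: E[X] = 118095297684873539321863/116415321826934814453125 ≈ 1.0144309.
Is E[X] < 1? NO.
Since E[X] ≥ 1, the first-moment bound is inconclusive at n = 2175; it does NOT by itself certify R_5(9) > 2175.

E[X] = 118095297684873539321863/116415321826934814453125 ≈ 1.0144309; E[X] ≥ 1; first-moment method inconclusive here.


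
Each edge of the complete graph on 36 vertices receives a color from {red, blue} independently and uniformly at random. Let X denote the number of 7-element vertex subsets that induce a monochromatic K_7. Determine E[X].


Let X = Σ_S X_S over the C(36, 7) = 8347680 subsets S of size 7, where X_S = 1 if the K_7 on S is monochromatic.
For a fixed S, the K_7 on S has C(7, 2) = 21 edges. P[all 21 edges red] = (1/2)^21, and likewise for blue, so P[monochromatic] = 2·(1/2)^21 = 2^{1 − 21} = 1/1048576.
By linearity of expectation: E[X] = C(36, 7) · 2^{1 − 21} = 8347680 · 1/1048576 = 260865/32768.
Numerically: E[X] ≈ 7.961.

E[X] = C(36,7)·2^(1−C(7,2)) = 260865/32768 ≈ 7.961.


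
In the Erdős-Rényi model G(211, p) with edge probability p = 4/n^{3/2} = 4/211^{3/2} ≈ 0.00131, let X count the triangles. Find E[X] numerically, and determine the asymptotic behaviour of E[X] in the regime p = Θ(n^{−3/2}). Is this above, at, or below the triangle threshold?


Number of potential triangles: C(211, 3) = 1543465.
Each occurs with probability p³ ≈ (0.00131)³ ≈ 2.22284e-09.
By linearity: E[X] = C(211, 3)·p³ ≈ 1543465 · 2.22284e-09 ≈ 0.003.
Since α = 3/2 > 1, p = c/n^{3/2} = o(1/n) is below the triangle threshold p ~ 1/n. Asymptotically E[X] ~ (c³/6)·n^{3(1−α)} = (4³/6)·n^{-1.5} → 0, so by Markov's inequality G has no triangles w.h.p.

E[X] ≈ 0.003; in regime p = Θ(1/n^{3/2}) E[X] tends to 0 (below the triangle threshold p ~ 1/n).


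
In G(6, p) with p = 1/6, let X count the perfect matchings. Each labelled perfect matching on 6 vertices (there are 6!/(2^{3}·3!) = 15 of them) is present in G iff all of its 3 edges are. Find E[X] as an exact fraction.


K_6 has 6!/(2^{3}·3!) = 15 labelled perfect matchings.
For each such perfect matching H, let X_H = 1 if all 3 edges of H are present in G. Then P[X_H = 1] = p^{3} = (1/6)^{3} = 1/216.
By linearity of expectation: E[X] = Σ_H E[X_H] = 15 · p^{3} = 15 · 1/216 = 5/72.
Numerically: E[X] ≈ 0.0694.

E[X] = 15 · (1/6)^{3} = 5/72 ≈ 0.0694.


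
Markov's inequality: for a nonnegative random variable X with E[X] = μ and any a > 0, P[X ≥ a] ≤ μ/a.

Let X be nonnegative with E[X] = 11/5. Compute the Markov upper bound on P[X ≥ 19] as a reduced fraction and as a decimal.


μ = E[X] = 11/5, a = 19.
Markov: P[X ≥ 19] ≤ μ/a = (11/5)/19 = 11/95.
Numerically: ≈ 0.116.
(Since a = 19 > μ = 2.200, the bound 11/95 is < 1 and informative.)

P[X ≥ 19] ≤ 11/95 ≈ 0.116.


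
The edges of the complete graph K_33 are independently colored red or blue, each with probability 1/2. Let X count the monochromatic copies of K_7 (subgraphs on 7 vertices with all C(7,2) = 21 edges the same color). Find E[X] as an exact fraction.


Let X = Σ_S X_S over the C(33, 7) = 4272048 subsets S of size 7, where X_S = 1 if the K_7 on S is monochromatic.
For a fixed S, the K_7 on S has C(7, 2) = 21 edges. P[all 21 edges red] = (1/2)^21, and likewise for blue, so P[monochromatic] = 2·(1/2)^21 = 2^{1 − 21} = 1/1048576.
By linearity: E[X] = C(33, 7) · 2^{1 − 21} = 4272048 · 1/1048576 = 267003/65536.
Numerically: E[X] ≈ 4.07414.

E[X] = C(33,7)·2^(1−C(7,2)) = 267003/65536 ≈ 4.07414.


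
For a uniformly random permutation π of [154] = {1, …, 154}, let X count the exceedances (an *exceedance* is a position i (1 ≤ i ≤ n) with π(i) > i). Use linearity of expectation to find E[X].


Write X = Σ_{i=1}^{154} X_i, where X_i = 1_{π(i) > i}.
For each fixed i, π(i) is uniform over {1, …, 154} (marginal of a uniform permutation), so P[π(i) > i] = (n − i)/n. Summing: Σ_{i=1}^{154} (n − i)/n = (0 + 1 + … + 153)/154 = 154(154 − 1)/(2·154) = (154 − 1)/2.
Hence E[X] = Σ_{i=1}^{154} (154 − i)/154 = 153/2 ≈ 76.500.

E[X] = 153/2 = 76.500.


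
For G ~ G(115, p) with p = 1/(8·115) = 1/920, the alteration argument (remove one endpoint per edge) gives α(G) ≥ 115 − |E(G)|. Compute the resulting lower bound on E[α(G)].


E[|E(G)|] = C(115, 2)·p = 6555 · (1/920) = 57/8.
E[α(G)] ≥ n − E[|E(G)|] = 115 − 57/8 = 863/8.
Numerically: ≈ 107.875000.
(This is only a lower bound; the true E[α(G)] may be larger.)

E[α(G)] ≥ 863/8 ≈ 107.875000.


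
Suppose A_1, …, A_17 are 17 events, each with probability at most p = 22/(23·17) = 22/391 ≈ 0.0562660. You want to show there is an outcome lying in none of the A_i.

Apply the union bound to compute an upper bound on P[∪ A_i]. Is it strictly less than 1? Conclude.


Union bound: P[∪_{i=1}^{17} A_i] ≤ Σ_i P[A_i] ≤ 17·p = 17·(22/391) = 22/23.
Numerically: 22/23 ≈ 0.9565217.
Is 22/23 < 1? YES.
Since P[∪ A_i] ≤ 22/23 < 1, the complement has P[∩ A_i^c] ≥ 1 − 22/23 = 1/23 > 0, so some outcome avoids every A_i.

17·p = 22/23 ≈ 0.9565217; existence CERTIFIED by the union bound.


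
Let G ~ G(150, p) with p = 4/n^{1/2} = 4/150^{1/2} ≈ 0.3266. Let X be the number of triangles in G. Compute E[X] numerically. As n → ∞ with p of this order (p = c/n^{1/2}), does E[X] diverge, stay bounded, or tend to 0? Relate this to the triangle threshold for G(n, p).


Number of potential triangles: C(150, 3) = 551300.
Each occurs with probability p³ ≈ (0.3266)³ ≈ 3.4837187e-02.
By linearity: E[X] = C(150, 3)·p³ ≈ 551300 · 3.4837187e-02 ≈ 19205.74144.
Since α = 1/2 < 1, p = c/n^{1/2} ≫ 1/n is above the triangle threshold p ~ 1/n. Asymptotically E[X] ~ (c³/6)·n^{3(1−α)} = (4³/6)·n^{1.5} → ∞; triangles are abundant w.h.p.

E[X] ≈ 19205.74144; in regime p = Θ(1/n^{1/2}) E[X] diverges (above the triangle threshold p ~ 1/n).


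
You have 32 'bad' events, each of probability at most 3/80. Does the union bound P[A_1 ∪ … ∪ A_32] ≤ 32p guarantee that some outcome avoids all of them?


Union bound: P[∪_{i=1}^{32} A_i] ≤ Σ_i P[A_i] ≤ 32·p = 32·(3/80) = 6/5.
Numerically: 6/5 ≈ 1.2000.
Is 6/5 < 1? NO.
Since the bound 6/5 is ≥ 1, the union bound is uninformative here; it does NOT by itself certify existence.

32·p = 6/5 ≈ 1.2000; existence NOT certified by the union bound.


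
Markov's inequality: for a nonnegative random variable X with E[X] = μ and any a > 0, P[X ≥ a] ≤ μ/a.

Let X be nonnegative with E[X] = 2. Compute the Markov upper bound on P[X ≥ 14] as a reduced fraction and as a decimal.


μ = E[X] = 2, a = 14.
Markov: P[X ≥ 14] ≤ μ/a = (2)/14 = 1/7.
Numerically: ≈ 0.1429.
(Since a = 14 > μ = 2.0000, the bound 1/7 is < 1 and informative.)

P[X ≥ 14] ≤ 1/7 ≈ 0.1429.


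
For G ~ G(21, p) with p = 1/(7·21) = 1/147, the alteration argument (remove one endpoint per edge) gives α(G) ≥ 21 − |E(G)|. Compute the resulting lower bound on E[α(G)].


E[|E(G)|] = C(21, 2)·p = 210 · (1/147) = 10/7.
E[α(G)] ≥ n − E[|E(G)|] = 21 − 10/7 = 137/7.
Numerically: ≈ 19.571.
(This is only a lower bound; the true E[α(G)] may be larger.)

E[α(G)] ≥ 137/7 ≈ 19.571.


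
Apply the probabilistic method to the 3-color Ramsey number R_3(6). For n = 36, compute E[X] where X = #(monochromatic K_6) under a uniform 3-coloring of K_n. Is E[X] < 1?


E[X] = C(36, 6) · 3^{1 − 15} = 1947792 · 3^{−14} = 1947792/4782969.
As a reduced fraction: E[X] = 649264/1594323 ≈ 0.407235.
Is E[X] < 1? YES.
Since E[X] < 1, there exists a 3-coloring of K_{36} with no monochromatic K_6; hence R_3(6) > 36.

E[X] = 649264/1594323 ≈ 0.407235; E[X] < 1, so R_3(6) > 36.


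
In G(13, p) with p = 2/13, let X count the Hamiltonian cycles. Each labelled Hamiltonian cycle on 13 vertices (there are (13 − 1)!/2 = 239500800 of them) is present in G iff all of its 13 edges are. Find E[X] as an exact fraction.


K_13 has (13 − 1)!/2 = 239500800 labelled Hamiltonian cycles.
For each such Hamiltonian cycle H, let X_H = 1 if all 13 edges of H are present in G. Then P[X_H = 1] = p^{13} = (2/13)^{13} = 8192/302875106592253.
By linearity: E[X] = Σ_H E[X_H] = 239500800 · p^{13} = 239500800 · 8192/302875106592253 = 1961990553600/302875106592253.
Numerically: E[X] ≈ 0.0064779.

E[X] = 239500800 · (2/13)^{13} = 1961990553600/302875106592253 ≈ 0.0064779.


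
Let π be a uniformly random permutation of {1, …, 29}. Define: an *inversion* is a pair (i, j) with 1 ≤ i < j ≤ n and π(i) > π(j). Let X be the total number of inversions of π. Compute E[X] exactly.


Write X = Σ X_I over the C(29, 2) = 406 pairs i < j, with X_I the indicator of one inversion.
There are 406 indicators.
For each fixed pair i < j, the values π(i) and π(j) are two distinct elements of {1, …, 29} in uniformly random order; by symmetry P[π(i) > π(j)] = 1/2.
By linearity: E[X] = 406 · (1/2) = C(29, 2) · (1/2) = 406/2 = 203 ≈ 203.00000.

E[X] = 203 = 203.00000.


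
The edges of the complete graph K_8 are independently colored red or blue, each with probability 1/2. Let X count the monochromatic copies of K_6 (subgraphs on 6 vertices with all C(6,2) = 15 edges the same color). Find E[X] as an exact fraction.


Let X = Σ_S X_S over the C(8, 6) = 28 subsets S of size 6, where X_S = 1 if the K_6 on S is monochromatic.
For a fixed S, the K_6 on S has C(6, 2) = 15 edges. P[all 15 edges red] = (1/2)^15, and likewise for blue, so P[monochromatic] = 2·(1/2)^15 = 2^{1 − 15} = 1/16384.
By linearity of expectation: E[X] = C(8, 6) · 2^{1 − 15} = 28 · 1/16384 = 7/4096.
Numerically: E[X] ≈ 0.001709.

E[X] = C(8,6)·2^(1−C(6,2)) = 7/4096 ≈ 0.001709.


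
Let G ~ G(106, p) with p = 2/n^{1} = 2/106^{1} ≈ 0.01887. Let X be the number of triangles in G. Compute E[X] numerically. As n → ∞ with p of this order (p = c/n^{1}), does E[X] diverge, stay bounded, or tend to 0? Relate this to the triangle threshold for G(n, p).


Number of potential triangles: C(106, 3) = 192920.
Each occurs with probability p³ ≈ (0.01887)³ ≈ 6.716954e-06.
By linearity: E[X] = C(106, 3)·p³ ≈ 192920 · 6.716954e-06 ≈ 1.2958.
Here α = 1, so p = 2/n is exactly at the triangle threshold p ~ 1/n. Asymptotically E[X] → c³/6 = 2³/6 = 4/3 ≈ 1.3333, a bounded constant. In this regime the triangle count is asymptotically Poisson(c³/6).

E[X] ≈ 1.2958; in regime p = Θ(1/n^{1}) E[X] stays bounded (at the triangle threshold p ~ 1/n).


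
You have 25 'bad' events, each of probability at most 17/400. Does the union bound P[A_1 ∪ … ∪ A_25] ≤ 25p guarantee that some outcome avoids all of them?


Union bound: P[∪_{i=1}^{25} A_i] ≤ Σ_i P[A_i] ≤ 25·p = 25·(17/400) = 17/16.
Numerically: 17/16 ≈ 1.0625000.
Is 17/16 < 1? NO.
Since the bound 17/16 is ≥ 1, the union bound is uninformative here; it does NOT by itself certify existence.

25·p = 17/16 ≈ 1.0625000; existence NOT certified by the union bound.


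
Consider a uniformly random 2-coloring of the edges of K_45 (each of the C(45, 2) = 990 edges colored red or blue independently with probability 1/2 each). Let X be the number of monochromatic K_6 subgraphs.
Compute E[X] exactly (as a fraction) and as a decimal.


Let X = Σ_S X_S over the C(45, 6) = 8145060 subsets S of size 6, where X_S = 1 if the K_6 on S is monochromatic.
For a fixed S, the K_6 on S has C(6, 2) = 15 edges. P[all 15 edges red] = (1/2)^15, and likewise for blue, so P[monochromatic] = 2·(1/2)^15 = 2^{1 − 15} = 1/16384.
By linearity: E[X] = C(45, 6) · 2^{1 − 15} = 8145060 · 1/16384 = 2036265/4096.
Numerically: E[X] ≈ 497.135010.

E[X] = C(45,6)·2^(1−C(6,2)) = 2036265/4096 ≈ 497.135010.


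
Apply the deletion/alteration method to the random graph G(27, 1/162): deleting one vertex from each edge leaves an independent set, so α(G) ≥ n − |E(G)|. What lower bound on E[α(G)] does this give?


E[|E(G)|] = C(27, 2)·p = 351 · (1/162) = 13/6.
E[α(G)] ≥ n − E[|E(G)|] = 27 − 13/6 = 149/6.
Numerically: ≈ 24.83333.
(This is only a lower bound; the true E[α(G)] may be larger.)

E[α(G)] ≥ 149/6 ≈ 24.83333.


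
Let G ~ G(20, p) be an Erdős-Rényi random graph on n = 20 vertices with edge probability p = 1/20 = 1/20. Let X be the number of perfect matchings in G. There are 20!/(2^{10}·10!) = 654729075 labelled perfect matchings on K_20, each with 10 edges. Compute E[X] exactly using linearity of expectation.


K_20 has 20!/(2^{10}·10!) = 654729075 labelled perfect matchings.
For each such perfect matching H, let X_H = 1 if all 10 edges of H are present in G. Then P[X_H = 1] = p^{10} = (1/20)^{10} = 1/10240000000000.
By linearity of expectation: E[X] = Σ_H E[X_H] = 654729075 · p^{10} = 654729075 · 1/10240000000000 = 26189163/409600000000.
Numerically: E[X] ≈ 6.39384e-05.

E[X] = 654729075 · (1/20)^{10} = 26189163/409600000000 ≈ 6.39384e-05.


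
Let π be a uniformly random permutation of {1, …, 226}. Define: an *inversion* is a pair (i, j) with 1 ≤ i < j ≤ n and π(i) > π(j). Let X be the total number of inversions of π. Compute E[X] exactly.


Write X = Σ X_I over the C(226, 2) = 25425 pairs i < j, with X_I the indicator of one inversion.
There are 25425 indicators.
For each fixed pair i < j, the values π(i) and π(j) are two distinct elements of {1, …, 226} in uniformly random order; by symmetry P[π(i) > π(j)] = 1/2.
By linearity: E[X] = 25425 · (1/2) = C(226, 2) · (1/2) = 25425/2 = 25425/2 ≈ 12712.5000.

E[X] = 25425/2 = 12712.5000.


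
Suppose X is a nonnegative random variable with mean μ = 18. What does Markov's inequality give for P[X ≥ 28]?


μ = E[X] = 18, a = 28.
Markov: P[X ≥ 28] ≤ μ/a = (18)/28 = 9/14.
Numerically: ≈ 0.64286.
(Since a = 28 > μ = 18.00000, the bound 9/14 is < 1 and informative.)

P[X ≥ 28] ≤ 9/14 ≈ 0.64286.


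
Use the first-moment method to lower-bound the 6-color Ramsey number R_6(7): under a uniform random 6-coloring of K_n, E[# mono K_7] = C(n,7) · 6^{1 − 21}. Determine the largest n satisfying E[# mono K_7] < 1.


We need C(n, 7) · 6^{1 − 21} < 1, i.e. C(n, 7) < 6^{21 − 1} = 3656158440062976.
Check values of n near the boundary:
  n = 564: C(564, 7) = 3469685994423792; 3469685994423792 < 3656158440062976? YES
  n = 565: C(565, 7) = 3513212521235560; 3513212521235560 < 3656158440062976? YES
  n = 566: C(566, 7) = 3557206237959440; 3557206237959440 < 3656158440062976? YES
  n = 567: C(567, 7) = 3601671315933933; 3601671315933933 < 3656158440062976? YES
  n = 568: C(568, 7) = 3646611956239704; 3646611956239704 < 3656158440062976? YES
  n = 569: C(569, 7) = 3692032389858348; 3692032389858348 < 3656158440062976? NO
  n = 570: C(570, 7) = 3737936877831720; 3737936877831720 < 3656158440062976? NO
The largest n with C(n, 7) < 3656158440062976 is n = 568 (where E[X] = 16882462760369/16926659444736 ≈ 0.997389). Hence R_6(7) > 568, i.e. R_6(7) ≥ 569.

Largest n = 568; hence R_6(7) > 568.


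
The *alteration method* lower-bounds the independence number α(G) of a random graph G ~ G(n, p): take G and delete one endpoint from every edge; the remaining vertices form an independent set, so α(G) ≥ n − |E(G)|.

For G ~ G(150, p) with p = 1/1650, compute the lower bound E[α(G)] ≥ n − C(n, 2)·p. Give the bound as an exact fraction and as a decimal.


E[|E(G)|] = C(150, 2)·p = 11175 · (1/1650) = 149/22.
E[α(G)] ≥ n − E[|E(G)|] = 150 − 149/22 = 3151/22.
Numerically: ≈ 143.227.
(This is only a lower bound; the true E[α(G)] may be larger.)

E[α(G)] ≥ 3151/22 ≈ 143.227.


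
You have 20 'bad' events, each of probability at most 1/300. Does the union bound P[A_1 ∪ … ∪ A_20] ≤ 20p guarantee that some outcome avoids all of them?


Union bound: P[∪_{i=1}^{20} A_i] ≤ Σ_i P[A_i] ≤ 20·p = 20·(1/300) = 1/15.
Numerically: 1/15 ≈ 0.0666667.
Is 1/15 < 1? YES.
Since P[∪ A_i] ≤ 1/15 < 1, the complement has P[∩ A_i^c] ≥ 1 − 1/15 = 14/15 > 0, so some outcome avoids every A_i.

20·p = 1/15 ≈ 0.0666667; existence CERTIFIED by the union bound.


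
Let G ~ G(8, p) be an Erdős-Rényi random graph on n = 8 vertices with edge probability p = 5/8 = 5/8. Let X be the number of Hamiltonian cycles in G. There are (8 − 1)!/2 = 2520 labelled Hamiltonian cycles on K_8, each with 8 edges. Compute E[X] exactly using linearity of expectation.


K_8 has (8 − 1)!/2 = 2520 labelled Hamiltonian cycles.
For each such Hamiltonian cycle H, let X_H = 1 if all 8 edges of H are present in G. Then P[X_H = 1] = p^{8} = (5/8)^{8} = 390625/16777216.
By linearity: E[X] = Σ_H E[X_H] = 2520 · p^{8} = 2520 · 390625/16777216 = 123046875/2097152.
Numerically: E[X] ≈ 58.7.

E[X] = 2520 · (5/8)^{8} = 123046875/2097152 ≈ 58.7.


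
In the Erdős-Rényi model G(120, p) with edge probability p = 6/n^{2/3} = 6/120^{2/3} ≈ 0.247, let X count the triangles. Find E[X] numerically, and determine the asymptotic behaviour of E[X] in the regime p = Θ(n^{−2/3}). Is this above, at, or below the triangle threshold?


Number of potential triangles: C(120, 3) = 280840.
Each occurs with probability p³ ≈ (0.247)³ ≈ 1.50000e-02.
By linearity: E[X] = C(120, 3)·p³ ≈ 280840 · 1.50000e-02 ≈ 4212.600.
Since α = 2/3 < 1, p = c/n^{2/3} ≫ 1/n is above the triangle threshold p ~ 1/n. Asymptotically E[X] ~ (c³/6)·n^{3(1−α)} = (6³/6)·n^{1} → ∞; triangles are abundant w.h.p.

E[X] ≈ 4212.600; in regime p = Θ(1/n^{2/3}) E[X] diverges (above the triangle threshold p ~ 1/n).


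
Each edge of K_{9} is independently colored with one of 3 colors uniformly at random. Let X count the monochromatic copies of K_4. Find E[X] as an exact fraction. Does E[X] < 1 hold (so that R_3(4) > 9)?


E[X] = C(9, 4) · 3^{1 − 6} = 126 · 3^{−5} = 126/243.
As a reduced fraction: E[X] = 14/27 ≈ 0.519.
Is E[X] < 1? YES.
Since E[X] < 1, there exists a 3-coloring of K_{9} with no monochromatic K_4; hence R_3(4) > 9.

E[X] = 14/27 ≈ 0.519; E[X] < 1, so R_3(4) > 9.


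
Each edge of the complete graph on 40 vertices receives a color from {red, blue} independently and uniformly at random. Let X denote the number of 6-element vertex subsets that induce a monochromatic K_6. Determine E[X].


Let X = Σ_S X_S over the C(40, 6) = 3838380 subsets S of size 6, where X_S = 1 if the K_6 on S is monochromatic.
For a fixed S, the K_6 on S has C(6, 2) = 15 edges. P[all 15 edges red] = (1/2)^15, and likewise for blue, so P[monochromatic] = 2·(1/2)^15 = 2^{1 − 15} = 1/16384.
By linearity: E[X] = C(40, 6) · 2^{1 − 15} = 3838380 · 1/16384 = 959595/4096.
Numerically: E[X] ≈ 234.276123.

E[X] = C(40,6)·2^(1−C(6,2)) = 959595/4096 ≈ 234.276123.


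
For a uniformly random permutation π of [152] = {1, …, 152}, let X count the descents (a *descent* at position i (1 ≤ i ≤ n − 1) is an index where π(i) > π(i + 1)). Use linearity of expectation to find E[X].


Write X = Σ X_I over i = 1, …, 151, with X_I the indicator of one descent.
There are 151 indicators.
For each fixed i, the pair (π(i), π(i+1)) is a uniformly random ordered pair of distinct values from {1, …, 152}; by symmetry P[π(i) > π(i+1)] = 1/2.
By linearity: E[X] = 151 · (1/2) = (152 − 1) · (1/2) = 151/2 ≈ 75.5000.

E[X] = 151/2 = 75.5000.


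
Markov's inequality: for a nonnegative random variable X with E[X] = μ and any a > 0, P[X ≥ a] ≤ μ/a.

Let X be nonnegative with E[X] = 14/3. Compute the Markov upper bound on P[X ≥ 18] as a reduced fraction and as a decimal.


μ = E[X] = 14/3, a = 18.
Markov: P[X ≥ 18] ≤ μ/a = (14/3)/18 = 7/27.
Numerically: ≈ 0.259259.
(Since a = 18 > μ = 4.666667, the bound 7/27 is < 1 and informative.)

P[X ≥ 18] ≤ 7/27 ≈ 0.259259.


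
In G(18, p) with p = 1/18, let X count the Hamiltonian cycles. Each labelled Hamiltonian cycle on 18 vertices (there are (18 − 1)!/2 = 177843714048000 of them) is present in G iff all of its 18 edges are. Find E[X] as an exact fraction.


K_18 has (18 − 1)!/2 = 177843714048000 labelled Hamiltonian cycles.
For each such Hamiltonian cycle H, let X_H = 1 if all 18 edges of H are present in G. Then P[X_H = 1] = p^{18} = (1/18)^{18} = 1/39346408075296537575424.
By linearity of expectation: E[X] = Σ_H E[X_H] = 177843714048000 · p^{18} = 177843714048000 · 1/39346408075296537575424 = 14889875/3294258113514384.
Numerically: E[X] ≈ 4.52e-09.

E[X] = 177843714048000 · (1/18)^{18} = 14889875/3294258113514384 ≈ 4.52e-09.


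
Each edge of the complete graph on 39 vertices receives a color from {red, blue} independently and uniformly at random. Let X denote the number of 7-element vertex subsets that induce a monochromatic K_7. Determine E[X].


Let X = Σ_S X_S over the C(39, 7) = 15380937 subsets S of size 7, where X_S = 1 if the K_7 on S is monochromatic.
For a fixed S, the K_7 on S has C(7, 2) = 21 edges. P[all 21 edges red] = (1/2)^21, and likewise for blue, so P[monochromatic] = 2·(1/2)^21 = 2^{1 − 21} = 1/1048576.
Summing: E[X] = C(39, 7) · 2^{1 − 21} = 15380937 · 1/1048576 = 15380937/1048576.
Numerically: E[X] ≈ 14.6684.

E[X] = C(39,7)·2^(1−C(7,2)) = 15380937/1048576 ≈ 14.6684.


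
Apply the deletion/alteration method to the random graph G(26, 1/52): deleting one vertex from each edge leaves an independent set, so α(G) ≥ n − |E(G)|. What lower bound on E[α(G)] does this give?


E[|E(G)|] = C(26, 2)·p = 325 · (1/52) = 25/4.
E[α(G)] ≥ n − E[|E(G)|] = 26 − 25/4 = 79/4.
Numerically: ≈ 19.750.
(This is only a lower bound; the true E[α(G)] may be larger.)

E[α(G)] ≥ 79/4 ≈ 19.750.


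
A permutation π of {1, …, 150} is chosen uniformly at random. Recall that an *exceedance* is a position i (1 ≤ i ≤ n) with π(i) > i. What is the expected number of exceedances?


Write X = Σ_{i=1}^{150} X_i, where X_i = 1_{π(i) > i}.
For each fixed i, π(i) is uniform over {1, …, 150} (marginal of a uniform permutation), so P[π(i) > i] = (n − i)/n. Summing: Σ_{i=1}^{150} (n − i)/n = (0 + 1 + … + 149)/150 = 150(150 − 1)/(2·150) = (150 − 1)/2.
Hence E[X] = Σ_{i=1}^{150} (150 − i)/150 = 149/2 ≈ 74.500.

E[X] = 149/2 = 74.500.


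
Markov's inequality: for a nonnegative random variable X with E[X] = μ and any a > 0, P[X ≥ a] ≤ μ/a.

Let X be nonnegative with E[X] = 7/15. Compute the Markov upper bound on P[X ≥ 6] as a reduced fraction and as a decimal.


μ = E[X] = 7/15, a = 6.
Markov: P[X ≥ 6] ≤ μ/a = (7/15)/6 = 7/90.
Numerically: ≈ 0.0778.
(Since a = 6 > μ = 0.4667, the bound 7/90 is < 1 and informative.)

P[X ≥ 6] ≤ 7/90 ≈ 0.0778.


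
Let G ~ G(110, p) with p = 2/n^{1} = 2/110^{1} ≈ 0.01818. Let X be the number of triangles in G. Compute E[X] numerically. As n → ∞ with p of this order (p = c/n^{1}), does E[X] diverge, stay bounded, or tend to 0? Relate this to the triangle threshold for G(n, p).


Number of potential triangles: C(110, 3) = 215820.
Each occurs with probability p³ ≈ (0.01818)³ ≈ 6.010518e-06.
By linearity: E[X] = C(110, 3)·p³ ≈ 215820 · 6.010518e-06 ≈ 1.2972.
Here α = 1, so p = 2/n is exactly at the triangle threshold p ~ 1/n. Asymptotically E[X] → c³/6 = 2³/6 = 4/3 ≈ 1.3333, a bounded constant. In this regime the triangle count is asymptotically Poisson(c³/6).

E[X] ≈ 1.2972; in regime p = Θ(1/n^{1}) E[X] stays bounded (at the triangle threshold p ~ 1/n).


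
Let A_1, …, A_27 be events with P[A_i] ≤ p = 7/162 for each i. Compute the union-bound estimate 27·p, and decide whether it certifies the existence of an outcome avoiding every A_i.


Union bound: P[∪_{i=1}^{27} A_i] ≤ Σ_i P[A_i] ≤ 27·p = 27·(7/162) = 7/6.
Numerically: 7/6 ≈ 1.1666667.
Is 7/6 < 1? NO.
Since the bound 7/6 is ≥ 1, the union bound is uninformative here; it does NOT by itself certify existence.

27·p = 7/6 ≈ 1.1666667; existence NOT certified by the union bound.


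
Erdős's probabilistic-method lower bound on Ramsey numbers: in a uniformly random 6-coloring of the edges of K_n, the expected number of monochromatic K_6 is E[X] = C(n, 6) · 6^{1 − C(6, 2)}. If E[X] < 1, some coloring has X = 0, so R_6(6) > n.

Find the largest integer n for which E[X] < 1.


We need C(n, 6) · 6^{1 − 15} < 1, i.e. C(n, 6) < 6^{15 − 1} = 78364164096.
Check values of n near the boundary:
  n = 192: C(192, 6) = 64300886496; 64300886496 < 78364164096? YES
  n = 193: C(193, 6) = 66364016544; 66364016544 < 78364164096? YES
  n = 194: C(194, 6) = 68482017072; 68482017072 < 78364164096? YES
  n = 195: C(195, 6) = 70656049360; 70656049360 < 78364164096? YES
  n = 196: C(196, 6) = 72887293024; 72887293024 < 78364164096? YES
  n = 197: C(197, 6) = 75176946208; 75176946208 < 78364164096? YES
  n = 198: C(198, 6) = 77526225777; 77526225777 < 78364164096? YES
  n = 199: C(199, 6) = 79936367511; 79936367511 < 78364164096? NO
  n = 200: C(200, 6) = 82408626300; 82408626300 < 78364164096? NO
The largest n with C(n, 6) < 78364164096 is n = 198 (where E[X] = 25842075259/26121388032 ≈ 0.9893). Hence R_6(6) > 198, i.e. R_6(6) ≥ 199.

Largest n = 198; hence R_6(6) > 198.


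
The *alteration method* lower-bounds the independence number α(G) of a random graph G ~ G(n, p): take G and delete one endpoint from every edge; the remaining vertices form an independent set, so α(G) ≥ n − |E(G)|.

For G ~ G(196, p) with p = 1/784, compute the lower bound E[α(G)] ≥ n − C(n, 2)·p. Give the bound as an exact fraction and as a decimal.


E[|E(G)|] = C(196, 2)·p = 19110 · (1/784) = 195/8.
E[α(G)] ≥ n − E[|E(G)|] = 196 − 195/8 = 1373/8.
Numerically: ≈ 171.6250.
(This is only a lower bound; the true E[α(G)] may be larger.)

E[α(G)] ≥ 1373/8 ≈ 171.6250.


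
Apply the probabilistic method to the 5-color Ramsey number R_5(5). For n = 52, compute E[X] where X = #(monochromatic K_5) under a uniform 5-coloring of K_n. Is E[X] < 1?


E[X] = C(52, 5) · 5^{1 − 10} = 2598960 · 5^{−9} = 2598960/1953125.
As a reduced fraction: E[X] = 519792/390625 ≈ 1.3307.
Is E[X] < 1? NO.
Since E[X] ≥ 1, the first-moment bound is inconclusive at n = 52; it does NOT by itself certify R_5(5) > 52.

E[X] = 519792/390625 ≈ 1.3307; E[X] ≥ 1; first-moment method inconclusive here.


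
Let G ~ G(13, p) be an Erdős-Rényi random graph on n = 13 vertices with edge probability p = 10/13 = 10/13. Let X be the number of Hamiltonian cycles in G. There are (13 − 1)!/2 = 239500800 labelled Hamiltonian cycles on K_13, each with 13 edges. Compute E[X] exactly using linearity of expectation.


K_13 has (13 − 1)!/2 = 239500800 labelled Hamiltonian cycles.
For each such Hamiltonian cycle H, let X_H = 1 if all 13 edges of H are present in G. Then P[X_H = 1] = p^{13} = (10/13)^{13} = 10000000000000/302875106592253.
By linearity: E[X] = Σ_H E[X_H] = 239500800 · p^{13} = 239500800 · 10000000000000/302875106592253 = 2395008000000000000000/302875106592253.
Numerically: E[X] ≈ 7.9076e+06.

E[X] = 239500800 · (10/13)^{13} = 2395008000000000000000/302875106592253 ≈ 7.9076e+06.


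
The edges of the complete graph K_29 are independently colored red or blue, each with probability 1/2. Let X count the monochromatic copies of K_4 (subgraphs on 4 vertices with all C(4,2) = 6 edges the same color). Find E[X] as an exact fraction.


Let X = Σ_S X_S over the C(29, 4) = 23751 subsets S of size 4, where X_S = 1 if the K_4 on S is monochromatic.
For a fixed S, the K_4 on S has C(4, 2) = 6 edges. P[all 6 edges red] = (1/2)^6, and likewise for blue, so P[monochromatic] = 2·(1/2)^6 = 2^{1 − 6} = 1/32.
By linearity of expectation: E[X] = C(29, 4) · 2^{1 − 6} = 23751 · 1/32 = 23751/32.
Numerically: E[X] ≈ 742.21875.

E[X] = C(29,4)·2^(1−C(4,2)) = 23751/32 ≈ 742.21875.


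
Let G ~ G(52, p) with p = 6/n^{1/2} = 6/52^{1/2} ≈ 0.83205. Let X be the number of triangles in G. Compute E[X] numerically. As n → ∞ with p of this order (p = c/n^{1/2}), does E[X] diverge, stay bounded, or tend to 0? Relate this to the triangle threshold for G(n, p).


Number of potential triangles: C(52, 3) = 22100.
Each occurs with probability p³ ≈ (0.83205)³ ≈ 5.76034819e-01.
By linearity: E[X] = C(52, 3)·p³ ≈ 22100 · 5.76034819e-01 ≈ 12730.369503.
Since α = 1/2 < 1, p = c/n^{1/2} ≫ 1/n is above the triangle threshold p ~ 1/n. Asymptotically E[X] ~ (c³/6)·n^{3(1−α)} = (6³/6)·n^{1.5} → ∞; triangles are abundant w.h.p.

E[X] ≈ 12730.369503; in regime p = Θ(1/n^{1/2}) E[X] diverges (above the triangle threshold p ~ 1/n).


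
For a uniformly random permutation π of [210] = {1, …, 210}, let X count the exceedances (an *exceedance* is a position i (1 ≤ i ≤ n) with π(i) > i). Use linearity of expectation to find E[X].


Write X = Σ_{i=1}^{210} X_i, where X_i = 1_{π(i) > i}.
For each fixed i, π(i) is uniform over {1, …, 210} (marginal of a uniform permutation), so P[π(i) > i] = (n − i)/n. Summing: Σ_{i=1}^{210} (n − i)/n = (0 + 1 + … + 209)/210 = 210(210 − 1)/(2·210) = (210 − 1)/2.
Hence E[X] = Σ_{i=1}^{210} (210 − i)/210 = 209/2 ≈ 104.500000.

E[X] = 209/2 = 104.500000.


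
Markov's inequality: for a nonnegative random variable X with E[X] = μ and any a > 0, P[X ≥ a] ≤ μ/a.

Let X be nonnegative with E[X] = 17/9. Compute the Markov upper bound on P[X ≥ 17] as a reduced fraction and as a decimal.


μ = E[X] = 17/9, a = 17.
Markov: P[X ≥ 17] ≤ μ/a = (17/9)/17 = 1/9.
Numerically: ≈ 0.1111.
(Since a = 17 > μ = 1.8889, the bound 1/9 is < 1 and informative.)

P[X ≥ 17] ≤ 1/9 ≈ 0.1111.


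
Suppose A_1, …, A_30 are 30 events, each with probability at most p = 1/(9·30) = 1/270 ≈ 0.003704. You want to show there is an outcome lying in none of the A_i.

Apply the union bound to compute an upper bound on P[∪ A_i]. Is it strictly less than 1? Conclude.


Union bound: P[∪_{i=1}^{30} A_i] ≤ Σ_i P[A_i] ≤ 30·p = 30·(1/270) = 1/9.
Numerically: 1/9 ≈ 0.111111.
Is 1/9 < 1? YES.
Since P[∪ A_i] ≤ 1/9 < 1, the complement has P[∩ A_i^c] ≥ 1 − 1/9 = 8/9 > 0, so some outcome avoids every A_i.

30·p = 1/9 ≈ 0.111111; existence CERTIFIED by the union bound.


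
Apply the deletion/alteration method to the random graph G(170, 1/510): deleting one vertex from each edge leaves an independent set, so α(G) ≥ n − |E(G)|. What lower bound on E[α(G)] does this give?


E[|E(G)|] = C(170, 2)·p = 14365 · (1/510) = 169/6.
E[α(G)] ≥ n − E[|E(G)|] = 170 − 169/6 = 851/6.
Numerically: ≈ 141.833.
(This is only a lower bound; the true E[α(G)] may be larger.)

E[α(G)] ≥ 851/6 ≈ 141.833.


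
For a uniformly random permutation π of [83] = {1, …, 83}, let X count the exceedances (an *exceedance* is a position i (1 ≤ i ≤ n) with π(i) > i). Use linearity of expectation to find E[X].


Write X = Σ_{i=1}^{83} X_i, where X_i = 1_{π(i) > i}.
For each fixed i, π(i) is uniform over {1, …, 83} (marginal of a uniform permutation), so P[π(i) > i] = (n − i)/n. Summing: Σ_{i=1}^{83} (n − i)/n = (0 + 1 + … + 82)/83 = 83(83 − 1)/(2·83) = (83 − 1)/2.
Hence E[X] = Σ_{i=1}^{83} (83 − i)/83 = 41 ≈ 41.000.

E[X] = 41 = 41.000.


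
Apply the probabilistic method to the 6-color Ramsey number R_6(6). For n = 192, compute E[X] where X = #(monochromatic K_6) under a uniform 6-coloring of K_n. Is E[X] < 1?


E[X] = C(192, 6) · 6^{1 − 15} = 64300886496 · 6^{−14} = 64300886496/78364164096.
As a reduced fraction: E[X] = 223266967/272097792 ≈ 0.8205.
Is E[X] < 1? YES.
Since E[X] < 1, there exists a 6-coloring of K_{192} with no monochromatic K_6; hence R_6(6) > 192.

E[X] = 223266967/272097792 ≈ 0.8205; E[X] < 1, so R_6(6) > 192.


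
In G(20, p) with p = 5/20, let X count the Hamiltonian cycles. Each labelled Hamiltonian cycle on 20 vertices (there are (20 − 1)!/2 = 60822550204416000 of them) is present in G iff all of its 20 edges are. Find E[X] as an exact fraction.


K_20 has (20 − 1)!/2 = 60822550204416000 labelled Hamiltonian cycles.
For each such Hamiltonian cycle H, let X_H = 1 if all 20 edges of H are present in G. Then P[X_H = 1] = p^{20} = (1/4)^{20} = 1/1099511627776.
By linearity: E[X] = Σ_H E[X_H] = 60822550204416000 · p^{20} = 60822550204416000 · 1/1099511627776 = 1856156927625/33554432.
Numerically: E[X] ≈ 5.532e+04.

E[X] = 60822550204416000 · (1/4)^{20} = 1856156927625/33554432 ≈ 5.532e+04.


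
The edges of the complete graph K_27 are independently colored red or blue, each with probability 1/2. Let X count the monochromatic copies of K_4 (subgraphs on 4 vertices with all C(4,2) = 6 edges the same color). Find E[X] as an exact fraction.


Let X = Σ_S X_S over the C(27, 4) = 17550 subsets S of size 4, where X_S = 1 if the K_4 on S is monochromatic.
For a fixed S, the K_4 on S has C(4, 2) = 6 edges. P[all 6 edges red] = (1/2)^6, and likewise for blue, so P[monochromatic] = 2·(1/2)^6 = 2^{1 − 6} = 1/32.
By linearity of expectation: E[X] = C(27, 4) · 2^{1 − 6} = 17550 · 1/32 = 8775/16.
Numerically: E[X] ≈ 548.43750.

E[X] = C(27,4)·2^(1−C(4,2)) = 8775/16 ≈ 548.43750.


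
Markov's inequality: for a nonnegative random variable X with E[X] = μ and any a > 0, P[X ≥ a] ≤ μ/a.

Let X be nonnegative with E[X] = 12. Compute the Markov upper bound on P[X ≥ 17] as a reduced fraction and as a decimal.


μ = E[X] = 12, a = 17.
Markov: P[X ≥ 17] ≤ μ/a = (12)/17 = 12/17.
Numerically: ≈ 0.7059.
(Since a = 17 > μ = 12.0000, the bound 12/17 is < 1 and informative.)

P[X ≥ 17] ≤ 12/17 ≈ 0.7059.


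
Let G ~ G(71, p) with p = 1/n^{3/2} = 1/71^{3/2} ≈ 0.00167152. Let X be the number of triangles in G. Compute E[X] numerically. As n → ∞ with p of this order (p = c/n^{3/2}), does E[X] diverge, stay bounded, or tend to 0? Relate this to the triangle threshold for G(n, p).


Number of potential triangles: C(71, 3) = 57155.
Each occurs with probability p³ ≈ (0.00167152)³ ≈ 4.67022098e-09.
By linearity: E[X] = C(71, 3)·p³ ≈ 57155 · 4.67022098e-09 ≈ 0.000267.
Since α = 3/2 > 1, p = c/n^{3/2} = o(1/n) is below the triangle threshold p ~ 1/n. Asymptotically E[X] ~ (c³/6)·n^{3(1−α)} = (1³/6)·n^{-1.5} → 0, so by Markov's inequality G has no triangles w.h.p.

E[X] ≈ 0.000267; in regime p = Θ(1/n^{3/2}) E[X] tends to 0 (below the triangle threshold p ~ 1/n).


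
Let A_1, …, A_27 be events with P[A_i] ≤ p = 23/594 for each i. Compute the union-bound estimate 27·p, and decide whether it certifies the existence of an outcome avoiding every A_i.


Union bound: P[∪_{i=1}^{27} A_i] ≤ Σ_i P[A_i] ≤ 27·p = 27·(23/594) = 23/22.
Numerically: 23/22 ≈ 1.045455.
Is 23/22 < 1? NO.
Since the bound 23/22 is ≥ 1, the union bound is uninformative here; it does NOT by itself certify existence.

27·p = 23/22 ≈ 1.045455; existence NOT certified by the union bound.


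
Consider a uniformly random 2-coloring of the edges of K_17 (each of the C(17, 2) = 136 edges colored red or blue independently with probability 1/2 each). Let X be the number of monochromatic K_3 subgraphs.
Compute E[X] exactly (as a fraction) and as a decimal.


Let X = Σ_S X_S over the C(17, 3) = 680 subsets S of size 3, where X_S = 1 if the K_3 on S is monochromatic.
For a fixed S, the K_3 on S has C(3, 2) = 3 edges. P[all 3 edges red] = (1/2)^3, and likewise for blue, so P[monochromatic] = 2·(1/2)^3 = 2^{1 − 3} = 1/4.
By linearity of expectation: E[X] = C(17, 3) · 2^{1 − 3} = 680 · 1/4 = 170.
Numerically: E[X] ≈ 170.000.

E[X] = C(17,3)·2^(1−C(3,2)) = 170 ≈ 170.000.


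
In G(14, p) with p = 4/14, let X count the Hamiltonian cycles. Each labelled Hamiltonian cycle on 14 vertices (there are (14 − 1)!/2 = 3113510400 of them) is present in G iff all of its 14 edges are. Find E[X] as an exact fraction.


K_14 has (14 − 1)!/2 = 3113510400 labelled Hamiltonian cycles.
For each such Hamiltonian cycle H, let X_H = 1 if all 14 edges of H are present in G. Then P[X_H = 1] = p^{14} = (2/7)^{14} = 16384/678223072849.
By linearity of expectation: E[X] = Σ_H E[X_H] = 3113510400 · p^{14} = 3113510400 · 16384/678223072849 = 7287393484800/96889010407.
Numerically: E[X] ≈ 75.2138.

E[X] = 3113510400 · (2/7)^{14} = 7287393484800/96889010407 ≈ 75.2138.


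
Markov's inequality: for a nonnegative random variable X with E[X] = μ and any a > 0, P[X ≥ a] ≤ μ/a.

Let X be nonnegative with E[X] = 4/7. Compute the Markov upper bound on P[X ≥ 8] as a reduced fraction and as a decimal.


μ = E[X] = 4/7, a = 8.
Markov: P[X ≥ 8] ≤ μ/a = (4/7)/8 = 1/14.
Numerically: ≈ 0.071429.
(Since a = 8 > μ = 0.571429, the bound 1/14 is < 1 and informative.)

P[X ≥ 8] ≤ 1/14 ≈ 0.071429.
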